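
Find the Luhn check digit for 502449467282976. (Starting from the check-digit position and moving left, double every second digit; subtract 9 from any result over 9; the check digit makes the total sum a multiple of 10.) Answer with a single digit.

5

Partial digits right→left: 6 7 9 2 8 2 7 6 4 9 4 4 2 0 5
Double every second digit counting from the check-digit position (so the 1st, 3rd, 5th, ... of the partial from the right).
  doubled (with −9 where >9): 3 9 7 5 8 8 4 1 → sum 45
  kept as-is: 7 2 2 6 9 4 0 → sum 30
Total = 45 + 30 = 75.
Check digit = (10 − (75 mod 10)) mod 10 = 5.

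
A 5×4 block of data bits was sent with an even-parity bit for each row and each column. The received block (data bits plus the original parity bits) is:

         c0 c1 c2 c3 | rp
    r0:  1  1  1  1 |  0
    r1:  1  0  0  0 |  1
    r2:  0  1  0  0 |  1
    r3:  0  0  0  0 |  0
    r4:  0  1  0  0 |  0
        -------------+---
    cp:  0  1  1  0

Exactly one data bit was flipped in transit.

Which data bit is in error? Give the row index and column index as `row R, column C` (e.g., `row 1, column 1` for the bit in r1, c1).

Recompute each row's even parity and compare to rp:
  r0: data parity 0, sent rp 0 → ok
  r1: data parity 1, sent rp 1 → ok
  r2: data parity 1, sent rp 1 → ok
  r3: data parity 0, sent rp 0 → ok
  r4: data parity 1, sent rp 0 → mismatch
Recompute each column's even parity and compare to cp:
  c0: data parity 0, sent cp 0 → ok
  c1: data parity 1, sent cp 1 → ok
  c2: data parity 1, sent cp 1 → ok
  c3: data parity 1, sent cp 0 → mismatch
Exactly one row (r4) and one column (c3) fail → the flipped bit is at their intersection.

row 4, column 3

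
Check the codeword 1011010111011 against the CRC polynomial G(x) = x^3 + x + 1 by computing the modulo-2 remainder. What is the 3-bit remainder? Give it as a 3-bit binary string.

000

Modulo-2 division of 1011010111011 by 1011:
  pos 0: 1011 XOR 1011 = 0000
  pos 5: 1011 XOR 1011 = 0000
  pos 9: 1011 XOR 1011 = 0000
Remainder = 000 (zero — the frame passes the CRC check).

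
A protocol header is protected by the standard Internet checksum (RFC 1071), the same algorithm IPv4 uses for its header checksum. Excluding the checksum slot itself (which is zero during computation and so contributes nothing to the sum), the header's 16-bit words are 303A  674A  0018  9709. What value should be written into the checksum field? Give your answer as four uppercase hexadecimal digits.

One's-complement addition (fold any carry out of bit 15 back into bit 0):
  0x303A + 0x674A = 0x09784
  0x9784 + 0x0018 = 0x0979C
  0x979C + 0x9709 = 0x12EA5 → wrap carry → 0x2EA6
One's-complement sum = 0x2EA6.
Checksum = ~0x2EA6 & 0xFFFF = 0xD159.

D159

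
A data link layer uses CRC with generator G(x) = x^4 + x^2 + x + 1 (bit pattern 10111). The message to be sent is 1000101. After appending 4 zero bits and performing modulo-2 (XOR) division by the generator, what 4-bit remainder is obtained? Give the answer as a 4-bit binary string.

Append 4 zeros: 10001010000. Divide by 10111 (XOR where the leading bit is 1):
  pos 0: 10001 XOR 10111 = 00110
  pos 2: 11001 XOR 10111 = 01110
  pos 3: 11100 XOR 10111 = 01011
  pos 4: 10110 XOR 10111 = 00001
Remainder (last 4 bits) = 0100. This is the CRC / FCS.

0100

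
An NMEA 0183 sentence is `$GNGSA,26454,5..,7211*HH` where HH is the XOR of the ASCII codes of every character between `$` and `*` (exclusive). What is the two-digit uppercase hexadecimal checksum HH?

XOR the ASCII codes of the payload characters:
  'G' = 0x47 → acc = 0x47
  'N' = 0x4E → acc = 0x09
  'G' = 0x47 → acc = 0x4E
  'S' = 0x53 → acc = 0x1D
  'A' = 0x41 → acc = 0x5C
  ',' = 0x2C → acc = 0x70
  '2' = 0x32 → acc = 0x42
  '6' = 0x36 → acc = 0x74
  '4' = 0x34 → acc = 0x40
  '5' = 0x35 → acc = 0x75
  '4' = 0x34 → acc = 0x41
  ',' = 0x2C → acc = 0x6D
  '5' = 0x35 → acc = 0x58
  '.' = 0x2E → acc = 0x76
  '.' = 0x2E → acc = 0x58
  ',' = 0x2C → acc = 0x74
  '7' = 0x37 → acc = 0x43
  '2' = 0x32 → acc = 0x71
  '1' = 0x31 → acc = 0x40
  '1' = 0x31 → acc = 0x71
Checksum = 0x71.

71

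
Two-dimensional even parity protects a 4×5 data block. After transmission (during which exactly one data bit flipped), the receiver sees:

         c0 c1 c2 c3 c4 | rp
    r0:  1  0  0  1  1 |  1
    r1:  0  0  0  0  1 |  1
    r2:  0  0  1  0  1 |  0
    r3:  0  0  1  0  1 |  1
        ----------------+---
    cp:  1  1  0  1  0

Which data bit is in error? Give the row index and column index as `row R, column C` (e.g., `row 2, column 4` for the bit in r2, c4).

Recompute each row's even parity and compare to rp:
  r0: data parity 1, sent rp 1 → ok
  r1: data parity 1, sent rp 1 → ok
  r2: data parity 0, sent rp 0 → ok
  r3: data parity 0, sent rp 1 → mismatch
Recompute each column's even parity and compare to cp:
  c0: data parity 1, sent cp 1 → ok
  c1: data parity 0, sent cp 1 → mismatch
  c2: data parity 0, sent cp 0 → ok
  c3: data parity 1, sent cp 1 → ok
  c4: data parity 0, sent cp 0 → ok
Exactly one row (r3) and one column (c1) fail → the flipped bit is at their intersection.

row 3, column 1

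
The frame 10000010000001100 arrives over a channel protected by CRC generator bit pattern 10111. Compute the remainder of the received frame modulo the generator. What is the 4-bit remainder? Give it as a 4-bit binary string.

0000

Modulo-2 division of 10000010000001100 by 10111:
  pos 0: 10000 XOR 10111 = 00111
  pos 2: 11101 XOR 10111 = 01010
  pos 3: 10100 XOR 10111 = 00011
  pos 6: 11000 XOR 10111 = 01111
  pos 7: 11110 XOR 10111 = 01001
  pos 8: 10010 XOR 10111 = 00101
  pos 10: 10111 XOR 10111 = 00000
Remainder = 0000 (zero — the frame passes the CRC check).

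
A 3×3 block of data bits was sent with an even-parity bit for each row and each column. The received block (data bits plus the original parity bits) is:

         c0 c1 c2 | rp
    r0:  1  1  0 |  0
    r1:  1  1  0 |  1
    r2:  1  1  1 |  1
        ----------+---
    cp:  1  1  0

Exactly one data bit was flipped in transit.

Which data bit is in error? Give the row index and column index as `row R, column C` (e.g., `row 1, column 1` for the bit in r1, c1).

Recompute each row's even parity and compare to rp:
  r0: data parity 0, sent rp 0 → ok
  r1: data parity 0, sent rp 1 → mismatch
  r2: data parity 1, sent rp 1 → ok
Recompute each column's even parity and compare to cp:
  c0: data parity 1, sent cp 1 → ok
  c1: data parity 1, sent cp 1 → ok
  c2: data parity 1, sent cp 0 → mismatch
Exactly one row (r1) and one column (c2) fail → the flipped bit is at their intersection.

row 1, column 2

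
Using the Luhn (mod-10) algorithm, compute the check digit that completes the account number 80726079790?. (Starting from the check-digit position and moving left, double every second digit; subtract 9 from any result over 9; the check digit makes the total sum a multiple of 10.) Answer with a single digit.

5

Partial digits right→left: 0 9 7 9 7 0 6 2 7 0 8
Double every second digit counting from the check-digit position (so the 1st, 3rd, 5th, ... of the partial from the right).
  doubled (with −9 where >9): 0 5 5 3 5 7 → sum 25
  kept as-is: 9 9 0 2 0 → sum 20
Total = 25 + 20 = 45.
Check digit = (10 − (45 mod 10)) mod 10 = 5.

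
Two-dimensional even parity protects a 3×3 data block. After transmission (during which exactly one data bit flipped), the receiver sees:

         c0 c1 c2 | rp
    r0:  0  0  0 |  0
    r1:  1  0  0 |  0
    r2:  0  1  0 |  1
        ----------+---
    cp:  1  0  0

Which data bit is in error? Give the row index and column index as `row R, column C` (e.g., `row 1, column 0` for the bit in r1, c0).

row 1, column 1

Recompute each row's even parity and compare to rp:
  r0: data parity 0, sent rp 0 → ok
  r1: data parity 1, sent rp 0 → mismatch
  r2: data parity 1, sent rp 1 → ok
Recompute each column's even parity and compare to cp:
  c0: data parity 1, sent cp 1 → ok
  c1: data parity 1, sent cp 0 → mismatch
  c2: data parity 0, sent cp 0 → ok
Exactly one row (r1) and one column (c1) fail → the flipped bit is at their intersection.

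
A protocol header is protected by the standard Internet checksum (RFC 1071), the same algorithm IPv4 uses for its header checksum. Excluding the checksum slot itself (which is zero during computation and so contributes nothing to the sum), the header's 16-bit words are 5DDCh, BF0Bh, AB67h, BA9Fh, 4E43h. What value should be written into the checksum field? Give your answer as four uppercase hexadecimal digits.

2ECD

One's-complement addition (fold any carry out of bit 15 back into bit 0):
  0x5DDC + 0xBF0B = 0x11CE7 → wrap carry → 0x1CE8
  0x1CE8 + 0xAB67 = 0x0C84F
  0xC84F + 0xBA9F = 0x182EE → wrap carry → 0x82EF
  0x82EF + 0x4E43 = 0x0D132
One's-complement sum = 0xD132.
Checksum = ~0xD132 & 0xFFFF = 0x2ECD.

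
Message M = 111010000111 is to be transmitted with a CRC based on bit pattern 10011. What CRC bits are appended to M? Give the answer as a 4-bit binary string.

0010

Append 4 zeros: 1110100001110000. Divide by 10011 (XOR where the leading bit is 1):
  pos 0: 11101 XOR 10011 = 01110
  pos 1: 11100 XOR 10011 = 01111
  pos 2: 11110 XOR 10011 = 01101
  pos 3: 11010 XOR 10011 = 01001
  pos 4: 10010 XOR 10011 = 00001
  pos 8: 11110 XOR 10011 = 01101
  pos 9: 11010 XOR 10011 = 01001
  pos 10: 10010 XOR 10011 = 00001
Remainder (last 4 bits) = 0010. This is the CRC / FCS.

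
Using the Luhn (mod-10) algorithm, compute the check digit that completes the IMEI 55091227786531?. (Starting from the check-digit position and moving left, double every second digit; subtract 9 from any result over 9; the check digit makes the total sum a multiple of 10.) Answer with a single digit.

Partial digits right→left: 1 3 5 6 8 7 7 2 2 1 9 0 5 5
Double every second digit counting from the check-digit position (so the 1st, 3rd, 5th, ... of the partial from the right).
  doubled (with −9 where >9): 2 1 7 5 4 9 1 → sum 29
  kept as-is: 3 6 7 2 1 0 5 → sum 24
Total = 29 + 24 = 53.
Check digit = (10 − (53 mod 10)) mod 10 = 7.

7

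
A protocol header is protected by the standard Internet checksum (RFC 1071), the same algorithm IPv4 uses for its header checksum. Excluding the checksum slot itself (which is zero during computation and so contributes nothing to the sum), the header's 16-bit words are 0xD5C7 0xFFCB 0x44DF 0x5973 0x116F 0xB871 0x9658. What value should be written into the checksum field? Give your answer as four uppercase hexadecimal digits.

One's-complement addition (fold any carry out of bit 15 back into bit 0):
  0xD5C7 + 0xFFCB = 0x1D592 → wrap carry → 0xD593
  0xD593 + 0x44DF = 0x11A72 → wrap carry → 0x1A73
  0x1A73 + 0x5973 = 0x073E6
  0x73E6 + 0x116F = 0x08555
  0x8555 + 0xB871 = 0x13DC6 → wrap carry → 0x3DC7
  0x3DC7 + 0x9658 = 0x0D41F
One's-complement sum = 0xD41F.
Checksum = ~0xD41F & 0xFFFF = 0x2BE0.

2BE0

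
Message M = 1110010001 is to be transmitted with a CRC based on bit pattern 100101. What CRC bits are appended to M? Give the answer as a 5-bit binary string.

10000

Append 5 zeros: 111001000100000. Divide by 100101 (XOR where the leading bit is 1):
  pos 0: 111001 XOR 100101 = 011100
  pos 1: 111000 XOR 100101 = 011101
  pos 2: 111010 XOR 100101 = 011111
  pos 3: 111110 XOR 100101 = 011011
  pos 4: 110111 XOR 100101 = 010010
  pos 5: 100100 XOR 100101 = 000001
Remainder (last 5 bits) = 10000. This is the CRC / FCS.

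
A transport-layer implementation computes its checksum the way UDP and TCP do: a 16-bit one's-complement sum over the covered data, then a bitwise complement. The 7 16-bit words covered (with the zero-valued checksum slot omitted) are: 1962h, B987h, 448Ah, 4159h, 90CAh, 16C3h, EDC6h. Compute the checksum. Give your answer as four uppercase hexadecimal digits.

One's-complement addition (fold any carry out of bit 15 back into bit 0):
  0x1962 + 0xB987 = 0x0D2E9
  0xD2E9 + 0x448A = 0x11773 → wrap carry → 0x1774
  0x1774 + 0x4159 = 0x058CD
  0x58CD + 0x90CA = 0x0E997
  0xE997 + 0x16C3 = 0x1005A → wrap carry → 0x005B
  0x005B + 0xEDC6 = 0x0EE21
One's-complement sum = 0xEE21.
Checksum = ~0xEE21 & 0xFFFF = 0x11DE.

11DE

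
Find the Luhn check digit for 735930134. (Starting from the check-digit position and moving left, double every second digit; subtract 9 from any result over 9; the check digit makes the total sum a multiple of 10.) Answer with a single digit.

Partial digits right→left: 4 3 1 0 3 9 5 3 7
Double every second digit counting from the check-digit position (so the 1st, 3rd, 5th, ... of the partial from the right).
  doubled (with −9 where >9): 8 2 6 1 5 → sum 22
  kept as-is: 3 0 9 3 → sum 15
Total = 22 + 15 = 37.
Check digit = (10 − (37 mod 10)) mod 10 = 3.

3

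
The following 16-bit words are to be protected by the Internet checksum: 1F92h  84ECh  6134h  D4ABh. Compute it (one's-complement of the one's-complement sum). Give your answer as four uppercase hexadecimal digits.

One's-complement addition (fold any carry out of bit 15 back into bit 0):
  0x1F92 + 0x84EC = 0x0A47E
  0xA47E + 0x6134 = 0x105B2 → wrap carry → 0x05B3
  0x05B3 + 0xD4AB = 0x0DA5E
One's-complement sum = 0xDA5E.
Checksum = ~0xDA5E & 0xFFFF = 0x25A1.

25A1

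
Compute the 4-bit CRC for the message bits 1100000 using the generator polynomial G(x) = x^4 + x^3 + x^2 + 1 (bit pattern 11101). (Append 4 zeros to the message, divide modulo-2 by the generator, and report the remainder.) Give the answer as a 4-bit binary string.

Append 4 zeros: 11000000000. Divide by 11101 (XOR where the leading bit is 1):
  pos 0: 11000 XOR 11101 = 00101
  pos 2: 10100 XOR 11101 = 01001
  pos 3: 10010 XOR 11101 = 01111
  pos 4: 11110 XOR 11101 = 00011
Remainder (last 4 bits) = 1100. This is the CRC / FCS.

1100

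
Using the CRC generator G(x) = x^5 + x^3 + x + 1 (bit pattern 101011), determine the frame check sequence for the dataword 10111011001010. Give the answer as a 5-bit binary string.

10001

Append 5 zeros: 1011101100101000000. Divide by 101011 (XOR where the leading bit is 1):
  pos 0: 101110 XOR 101011 = 000101
  pos 3: 101110 XOR 101011 = 000101
  pos 6: 101010 XOR 101011 = 000001
  pos 11: 110000 XOR 101011 = 011011
  pos 12: 110110 XOR 101011 = 011101
  pos 13: 111010 XOR 101011 = 010001
Remainder (last 5 bits) = 10001. This is the CRC / FCS.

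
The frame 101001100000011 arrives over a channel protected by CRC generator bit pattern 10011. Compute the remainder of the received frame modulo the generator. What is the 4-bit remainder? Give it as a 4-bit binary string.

1010

Modulo-2 division of 101001100000011 by 10011:
  pos 0: 10100 XOR 10011 = 00111
  pos 2: 11111 XOR 10011 = 01100
  pos 3: 11000 XOR 10011 = 01011
  pos 4: 10110 XOR 10011 = 00101
  pos 6: 10100 XOR 10011 = 00111
  pos 8: 11100 XOR 10011 = 01111
  pos 9: 11111 XOR 10011 = 01100
  pos 10: 11001 XOR 10011 = 01010
Remainder = 1010 (nonzero — an error is detected).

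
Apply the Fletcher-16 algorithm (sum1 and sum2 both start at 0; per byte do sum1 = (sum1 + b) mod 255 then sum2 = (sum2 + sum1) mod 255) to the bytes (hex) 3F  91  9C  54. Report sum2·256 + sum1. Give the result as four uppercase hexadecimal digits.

Running sums (mod 255):
  after byte 0 (3F): sum1=63, sum2=63
  after byte 1 (91): sum1=208, sum2=16
  after byte 2 (9C): sum1=109, sum2=125
  after byte 3 (54): sum1=193, sum2=63
Checksum = sum2·256 + sum1 = 63·256 + 193 = 16321 = 0x3FC1.

3FC1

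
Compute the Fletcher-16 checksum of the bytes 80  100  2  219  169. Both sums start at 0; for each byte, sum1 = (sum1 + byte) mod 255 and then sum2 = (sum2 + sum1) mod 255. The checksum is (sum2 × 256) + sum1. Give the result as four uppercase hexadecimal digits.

Running sums (mod 255):
  after byte 0 (80): sum1=80, sum2=80
  after byte 1 (100): sum1=180, sum2=5
  after byte 2 (2): sum1=182, sum2=187
  after byte 3 (219): sum1=146, sum2=78
  after byte 4 (169): sum1=60, sum2=138
Checksum = sum2·256 + sum1 = 138·256 + 60 = 35388 = 0x8A3C.

8A3C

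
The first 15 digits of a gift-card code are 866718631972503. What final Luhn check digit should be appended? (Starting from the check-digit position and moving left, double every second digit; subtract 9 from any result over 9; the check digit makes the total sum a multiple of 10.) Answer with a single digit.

Partial digits right→left: 3 0 5 2 7 9 1 3 6 8 1 7 6 6 8
Double every second digit counting from the check-digit position (so the 1st, 3rd, 5th, ... of the partial from the right).
  doubled (with −9 where >9): 6 1 5 2 3 2 3 7 → sum 29
  kept as-is: 0 2 9 3 8 7 6 → sum 35
Total = 29 + 35 = 64.
Check digit = (10 − (64 mod 10)) mod 10 = 6.

6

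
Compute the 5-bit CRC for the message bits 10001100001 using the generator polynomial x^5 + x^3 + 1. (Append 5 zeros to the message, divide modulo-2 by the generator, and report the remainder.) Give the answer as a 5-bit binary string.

Append 5 zeros: 1000110000100000. Divide by 101001 (XOR where the leading bit is 1):
  pos 0: 100011 XOR 101001 = 001010
  pos 2: 101000 XOR 101001 = 000001
  pos 7: 100100 XOR 101001 = 001101
  pos 9: 110100 XOR 101001 = 011101
  pos 10: 111010 XOR 101001 = 010011
Remainder (last 5 bits) = 10011. This is the CRC / FCS.

10011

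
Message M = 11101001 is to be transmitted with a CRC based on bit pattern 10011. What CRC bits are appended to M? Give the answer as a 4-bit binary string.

1011

Append 4 zeros: 111010010000. Divide by 10011 (XOR where the leading bit is 1):
  pos 0: 11101 XOR 10011 = 01110
  pos 1: 11100 XOR 10011 = 01111
  pos 2: 11110 XOR 10011 = 01101
  pos 3: 11011 XOR 10011 = 01000
  pos 4: 10000 XOR 10011 = 00011
  pos 7: 11000 XOR 10011 = 01011
Remainder (last 4 bits) = 1011. This is the CRC / FCS.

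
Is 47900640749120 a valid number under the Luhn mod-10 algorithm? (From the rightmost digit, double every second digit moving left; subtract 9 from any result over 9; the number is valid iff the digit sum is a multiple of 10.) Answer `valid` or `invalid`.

invalid

From the right, keep odd positions and double even positions (subtract 9 from any doubled value over 9):
  doubled (positions 2,4,...): 4 9 5 8 0 9 8 → sum 43
  kept (positions 1,3,...): 0 1 4 0 6 0 7 → sum 18
Total = 61.
61 mod 10 = 1, so the number is invalid.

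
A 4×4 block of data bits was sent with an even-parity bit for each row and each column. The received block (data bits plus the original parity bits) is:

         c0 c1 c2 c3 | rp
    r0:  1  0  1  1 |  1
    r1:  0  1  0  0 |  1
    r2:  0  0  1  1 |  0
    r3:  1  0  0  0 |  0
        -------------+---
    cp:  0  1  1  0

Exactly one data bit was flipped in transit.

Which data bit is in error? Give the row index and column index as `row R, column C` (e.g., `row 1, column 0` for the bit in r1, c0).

row 3, column 2

Recompute each row's even parity and compare to rp:
  r0: data parity 1, sent rp 1 → ok
  r1: data parity 1, sent rp 1 → ok
  r2: data parity 0, sent rp 0 → ok
  r3: data parity 1, sent rp 0 → mismatch
Recompute each column's even parity and compare to cp:
  c0: data parity 0, sent cp 0 → ok
  c1: data parity 1, sent cp 1 → ok
  c2: data parity 0, sent cp 1 → mismatch
  c3: data parity 0, sent cp 0 → ok
Exactly one row (r3) and one column (c2) fail → the flipped bit is at their intersection.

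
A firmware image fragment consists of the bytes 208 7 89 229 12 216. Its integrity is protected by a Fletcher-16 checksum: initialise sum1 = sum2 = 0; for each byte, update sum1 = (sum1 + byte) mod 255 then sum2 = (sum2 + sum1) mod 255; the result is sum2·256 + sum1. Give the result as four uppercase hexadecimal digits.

Running sums (mod 255):
  after byte 0 (208): sum1=208, sum2=208
  after byte 1 (7): sum1=215, sum2=168
  after byte 2 (89): sum1=49, sum2=217
  after byte 3 (229): sum1=23, sum2=240
  after byte 4 (12): sum1=35, sum2=20
  after byte 5 (216): sum1=251, sum2=16
Checksum = sum2·256 + sum1 = 16·256 + 251 = 4347 = 0x10FB.

10FB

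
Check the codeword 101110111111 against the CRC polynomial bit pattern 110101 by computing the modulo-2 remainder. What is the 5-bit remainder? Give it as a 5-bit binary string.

00000

Modulo-2 division of 101110111111 by 110101:
  pos 0: 101110 XOR 110101 = 011011
  pos 1: 110111 XOR 110101 = 000010
  pos 5: 101111 XOR 110101 = 011010
  pos 6: 110101 XOR 110101 = 000000
Remainder = 00000 (zero — the frame passes the CRC check).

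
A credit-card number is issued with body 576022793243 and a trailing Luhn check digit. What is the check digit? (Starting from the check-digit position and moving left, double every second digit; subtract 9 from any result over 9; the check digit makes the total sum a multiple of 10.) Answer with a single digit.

5

Partial digits right→left: 3 4 2 3 9 7 2 2 0 6 7 5
Double every second digit counting from the check-digit position (so the 1st, 3rd, 5th, ... of the partial from the right).
  doubled (with −9 where >9): 6 4 9 4 0 5 → sum 28
  kept as-is: 4 3 7 2 6 5 → sum 27
Total = 28 + 27 = 55.
Check digit = (10 − (55 mod 10)) mod 10 = 5.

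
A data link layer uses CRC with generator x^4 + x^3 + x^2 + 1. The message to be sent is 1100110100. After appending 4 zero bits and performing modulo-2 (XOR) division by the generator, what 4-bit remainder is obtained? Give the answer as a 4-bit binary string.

Append 4 zeros: 11001101000000. Divide by 11101 (XOR where the leading bit is 1):
  pos 0: 11001 XOR 11101 = 00100
  pos 2: 10010 XOR 11101 = 01111
  pos 3: 11111 XOR 11101 = 00010
  pos 6: 10000 XOR 11101 = 01101
  pos 7: 11010 XOR 11101 = 00111
  pos 9: 11100 XOR 11101 = 00001
Remainder (last 4 bits) = 0001. This is the CRC / FCS.

0001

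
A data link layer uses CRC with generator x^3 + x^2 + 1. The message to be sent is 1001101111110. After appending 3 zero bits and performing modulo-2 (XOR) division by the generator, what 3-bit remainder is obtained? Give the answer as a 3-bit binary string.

Append 3 zeros: 1001101111110000. Divide by 1101 (XOR where the leading bit is 1):
  pos 0: 1001 XOR 1101 = 0100
  pos 1: 1001 XOR 1101 = 0100
  pos 2: 1000 XOR 1101 = 0101
  pos 3: 1011 XOR 1101 = 0110
  pos 4: 1101 XOR 1101 = 0000
  pos 8: 1111 XOR 1101 = 0010
  pos 10: 1000 XOR 1101 = 0101
  pos 11: 1010 XOR 1101 = 0111
  pos 12: 1110 XOR 1101 = 0011
Remainder (last 3 bits) = 011. This is the CRC / FCS.

011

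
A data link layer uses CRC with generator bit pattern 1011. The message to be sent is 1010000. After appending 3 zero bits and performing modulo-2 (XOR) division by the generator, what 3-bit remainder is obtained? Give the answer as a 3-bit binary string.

101

Append 3 zeros: 1010000000. Divide by 1011 (XOR where the leading bit is 1):
  pos 0: 1010 XOR 1011 = 0001
  pos 3: 1000 XOR 1011 = 0011
  pos 5: 1100 XOR 1011 = 0111
  pos 6: 1110 XOR 1011 = 0101
Remainder (last 3 bits) = 101. This is the CRC / FCS.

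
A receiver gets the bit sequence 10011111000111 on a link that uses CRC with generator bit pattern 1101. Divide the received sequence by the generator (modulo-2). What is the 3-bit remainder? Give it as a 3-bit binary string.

101

Modulo-2 division of 10011111000111 by 1101:
  pos 0: 1001 XOR 1101 = 0100
  pos 1: 1001 XOR 1101 = 0100
  pos 2: 1001 XOR 1101 = 0100
  pos 3: 1001 XOR 1101 = 0100
  pos 4: 1001 XOR 1101 = 0100
  pos 5: 1000 XOR 1101 = 0101
  pos 6: 1010 XOR 1101 = 0111
  pos 7: 1110 XOR 1101 = 0011
  pos 9: 1111 XOR 1101 = 0010
Remainder = 101 (nonzero — an error is detected).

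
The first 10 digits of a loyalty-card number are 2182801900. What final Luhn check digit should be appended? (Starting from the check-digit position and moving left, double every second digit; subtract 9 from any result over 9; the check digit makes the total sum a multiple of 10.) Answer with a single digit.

Partial digits right→left: 0 0 9 1 0 8 2 8 1 2
Double every second digit counting from the check-digit position (so the 1st, 3rd, 5th, ... of the partial from the right).
  doubled (with −9 where >9): 0 9 0 4 2 → sum 15
  kept as-is: 0 1 8 8 2 → sum 19
Total = 15 + 19 = 34.
Check digit = (10 − (34 mod 10)) mod 10 = 6.

6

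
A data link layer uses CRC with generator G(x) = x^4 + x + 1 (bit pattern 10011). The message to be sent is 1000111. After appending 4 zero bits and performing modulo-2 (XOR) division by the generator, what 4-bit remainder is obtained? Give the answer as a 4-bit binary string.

Append 4 zeros: 10001110000. Divide by 10011 (XOR where the leading bit is 1):
  pos 0: 10001 XOR 10011 = 00010
  pos 3: 10110 XOR 10011 = 00101
  pos 5: 10100 XOR 10011 = 00111
Remainder (last 4 bits) = 1110. This is the CRC / FCS.

1110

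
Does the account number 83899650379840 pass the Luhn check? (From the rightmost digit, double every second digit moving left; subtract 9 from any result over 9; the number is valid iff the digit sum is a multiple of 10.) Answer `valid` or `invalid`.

From the right, keep odd positions and double even positions (subtract 9 from any doubled value over 9):
  doubled (positions 2,4,...): 8 9 6 1 9 7 7 → sum 47
  kept (positions 1,3,...): 0 8 7 0 6 9 3 → sum 33
Total = 80.
80 mod 10 = 0, so the number is valid.

valid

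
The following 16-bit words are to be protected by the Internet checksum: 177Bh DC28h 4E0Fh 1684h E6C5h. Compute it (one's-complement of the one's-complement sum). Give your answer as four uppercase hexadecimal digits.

C102

One's-complement addition (fold any carry out of bit 15 back into bit 0):
  0x177B + 0xDC28 = 0x0F3A3
  0xF3A3 + 0x4E0F = 0x141B2 → wrap carry → 0x41B3
  0x41B3 + 0x1684 = 0x05837
  0x5837 + 0xE6C5 = 0x13EFC → wrap carry → 0x3EFD
One's-complement sum = 0x3EFD.
Checksum = ~0x3EFD & 0xFFFF = 0xC102.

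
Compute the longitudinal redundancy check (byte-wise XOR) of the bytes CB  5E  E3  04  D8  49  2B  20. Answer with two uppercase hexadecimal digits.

E8

XOR the bytes together:
  start with 0xCB
  0xCB ⊕ 0x5E = 0x95
  0x95 ⊕ 0xE3 = 0x76
  0x76 ⊕ 0x04 = 0x72
  0x72 ⊕ 0xD8 = 0xAA
  0xAA ⊕ 0x49 = 0xE3
  0xE3 ⊕ 0x2B = 0xC8
  0xC8 ⊕ 0x20 = 0xE8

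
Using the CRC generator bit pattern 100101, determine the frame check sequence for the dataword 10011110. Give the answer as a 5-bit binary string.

Append 5 zeros: 1001111000000. Divide by 100101 (XOR where the leading bit is 1):
  pos 0: 100111 XOR 100101 = 000010
  pos 4: 101000 XOR 100101 = 001101
  pos 6: 110100 XOR 100101 = 010001
  pos 7: 100010 XOR 100101 = 000111
Remainder (last 5 bits) = 00111. This is the CRC / FCS.

00111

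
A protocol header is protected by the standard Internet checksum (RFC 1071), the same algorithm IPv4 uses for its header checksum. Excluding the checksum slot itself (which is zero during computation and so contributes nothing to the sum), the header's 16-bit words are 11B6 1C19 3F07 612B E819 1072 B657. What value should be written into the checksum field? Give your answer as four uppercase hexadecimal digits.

831A

One's-complement addition (fold any carry out of bit 15 back into bit 0):
  0x11B6 + 0x1C19 = 0x02DCF
  0x2DCF + 0x3F07 = 0x06CD6
  0x6CD6 + 0x612B = 0x0CE01
  0xCE01 + 0xE819 = 0x1B61A → wrap carry → 0xB61B
  0xB61B + 0x1072 = 0x0C68D
  0xC68D + 0xB657 = 0x17CE4 → wrap carry → 0x7CE5
One's-complement sum = 0x7CE5.
Checksum = ~0x7CE5 & 0xFFFF = 0x831A.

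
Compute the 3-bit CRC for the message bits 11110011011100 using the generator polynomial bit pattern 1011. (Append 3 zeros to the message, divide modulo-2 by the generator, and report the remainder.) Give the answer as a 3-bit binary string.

110

Append 3 zeros: 11110011011100000. Divide by 1011 (XOR where the leading bit is 1):
  pos 0: 1111 XOR 1011 = 0100
  pos 1: 1000 XOR 1011 = 0011
  pos 3: 1101 XOR 1011 = 0110
  pos 4: 1101 XOR 1011 = 0110
  pos 5: 1100 XOR 1011 = 0111
  pos 6: 1111 XOR 1011 = 0100
  pos 7: 1001 XOR 1011 = 0010
  pos 9: 1010 XOR 1011 = 0001
  pos 12: 1000 XOR 1011 = 0011
Remainder (last 3 bits) = 110. This is the CRC / FCS.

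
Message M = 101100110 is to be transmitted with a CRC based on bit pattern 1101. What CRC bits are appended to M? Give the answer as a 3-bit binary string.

Append 3 zeros: 101100110000. Divide by 1101 (XOR where the leading bit is 1):
  pos 0: 1011 XOR 1101 = 0110
  pos 1: 1100 XOR 1101 = 0001
  pos 4: 1011 XOR 1101 = 0110
  pos 5: 1100 XOR 1101 = 0001
  pos 8: 1000 XOR 1101 = 0101
Remainder (last 3 bits) = 101. This is the CRC / FCS.

101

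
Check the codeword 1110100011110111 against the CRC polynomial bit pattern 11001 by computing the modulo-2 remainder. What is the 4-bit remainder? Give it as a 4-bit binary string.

Modulo-2 division of 1110100011110111 by 11001:
  pos 0: 11101 XOR 11001 = 00100
  pos 2: 10000 XOR 11001 = 01001
  pos 3: 10010 XOR 11001 = 01011
  pos 4: 10111 XOR 11001 = 01110
  pos 5: 11101 XOR 11001 = 00100
  pos 7: 10011 XOR 11001 = 01010
  pos 8: 10100 XOR 11001 = 01101
  pos 9: 11011 XOR 11001 = 00010
Remainder = 1011 (nonzero — an error is detected).

1011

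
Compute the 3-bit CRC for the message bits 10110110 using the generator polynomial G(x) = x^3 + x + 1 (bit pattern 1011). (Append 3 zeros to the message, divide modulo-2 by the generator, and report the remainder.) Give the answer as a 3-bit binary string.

Append 3 zeros: 10110110000. Divide by 1011 (XOR where the leading bit is 1):
  pos 0: 1011 XOR 1011 = 0000
  pos 5: 1100 XOR 1011 = 0111
  pos 6: 1110 XOR 1011 = 0101
  pos 7: 1010 XOR 1011 = 0001
Remainder (last 3 bits) = 001. This is the CRC / FCS.

001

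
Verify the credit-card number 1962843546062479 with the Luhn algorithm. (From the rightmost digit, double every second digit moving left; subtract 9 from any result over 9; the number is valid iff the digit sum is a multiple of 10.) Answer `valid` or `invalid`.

From the right, keep odd positions and double even positions (subtract 9 from any doubled value over 9):
  doubled (positions 2,4,...): 5 4 0 8 6 7 3 2 → sum 35
  kept (positions 1,3,...): 9 4 6 6 5 4 2 9 → sum 45
Total = 80.
80 mod 10 = 0, so the number is valid.

valid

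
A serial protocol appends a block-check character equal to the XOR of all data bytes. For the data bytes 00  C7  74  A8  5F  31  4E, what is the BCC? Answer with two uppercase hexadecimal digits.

3B

XOR the bytes together:
  start with 0x00
  0x00 ⊕ 0xC7 = 0xC7
  0xC7 ⊕ 0x74 = 0xB3
  0xB3 ⊕ 0xA8 = 0x1B
  0x1B ⊕ 0x5F = 0x44
  0x44 ⊕ 0x31 = 0x75
  0x75 ⊕ 0x4E = 0x3B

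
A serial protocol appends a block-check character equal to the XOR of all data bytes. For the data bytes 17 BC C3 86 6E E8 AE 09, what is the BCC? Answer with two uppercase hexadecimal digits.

CF

XOR the bytes together:
  start with 0x17
  0x17 ⊕ 0xBC = 0xAB
  0xAB ⊕ 0xC3 = 0x68
  0x68 ⊕ 0x86 = 0xEE
  0xEE ⊕ 0x6E = 0x80
  0x80 ⊕ 0xE8 = 0x68
  0x68 ⊕ 0xAE = 0xC6
  0xC6 ⊕ 0x09 = 0xCF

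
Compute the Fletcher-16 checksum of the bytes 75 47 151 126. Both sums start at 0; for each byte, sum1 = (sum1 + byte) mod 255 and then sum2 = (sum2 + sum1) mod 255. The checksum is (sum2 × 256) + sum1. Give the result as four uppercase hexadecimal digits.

6890

Running sums (mod 255):
  after byte 0 (75): sum1=75, sum2=75
  after byte 1 (47): sum1=122, sum2=197
  after byte 2 (151): sum1=18, sum2=215
  after byte 3 (126): sum1=144, sum2=104
Checksum = sum2·256 + sum1 = 104·256 + 144 = 26768 = 0x6890.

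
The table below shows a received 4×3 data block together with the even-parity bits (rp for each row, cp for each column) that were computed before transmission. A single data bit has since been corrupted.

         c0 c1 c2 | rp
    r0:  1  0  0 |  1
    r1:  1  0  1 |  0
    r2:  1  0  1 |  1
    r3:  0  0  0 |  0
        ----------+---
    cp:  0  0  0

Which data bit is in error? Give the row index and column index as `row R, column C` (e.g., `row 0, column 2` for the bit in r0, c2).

Recompute each row's even parity and compare to rp:
  r0: data parity 1, sent rp 1 → ok
  r1: data parity 0, sent rp 0 → ok
  r2: data parity 0, sent rp 1 → mismatch
  r3: data parity 0, sent rp 0 → ok
Recompute each column's even parity and compare to cp:
  c0: data parity 1, sent cp 0 → mismatch
  c1: data parity 0, sent cp 0 → ok
  c2: data parity 0, sent cp 0 → ok
Exactly one row (r2) and one column (c0) fail → the flipped bit is at their intersection.

row 2, column 0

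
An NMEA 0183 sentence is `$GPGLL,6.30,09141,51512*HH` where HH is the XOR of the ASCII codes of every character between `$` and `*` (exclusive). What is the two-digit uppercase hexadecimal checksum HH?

XOR the ASCII codes of the payload characters:
  'G' = 0x47 → acc = 0x47
  'P' = 0x50 → acc = 0x17
  'G' = 0x47 → acc = 0x50
  'L' = 0x4C → acc = 0x1C
  'L' = 0x4C → acc = 0x50
  ',' = 0x2C → acc = 0x7C
  '6' = 0x36 → acc = 0x4A
  '.' = 0x2E → acc = 0x64
  '3' = 0x33 → acc = 0x57
  '0' = 0x30 → acc = 0x67
  ',' = 0x2C → acc = 0x4B
  '0' = 0x30 → acc = 0x7B
  '9' = 0x39 → acc = 0x42
  '1' = 0x31 → acc = 0x73
  '4' = 0x34 → acc = 0x47
  '1' = 0x31 → acc = 0x76
  ',' = 0x2C → acc = 0x5A
  '5' = 0x35 → acc = 0x6F
  '1' = 0x31 → acc = 0x5E
  '5' = 0x35 → acc = 0x6B
  '1' = 0x31 → acc = 0x5A
  '2' = 0x32 → acc = 0x68
Checksum = 0x68.

68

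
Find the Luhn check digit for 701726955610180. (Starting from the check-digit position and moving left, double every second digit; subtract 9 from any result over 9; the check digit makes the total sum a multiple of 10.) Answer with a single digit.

Partial digits right→left: 0 8 1 0 1 6 5 5 9 6 2 7 1 0 7
Double every second digit counting from the check-digit position (so the 1st, 3rd, 5th, ... of the partial from the right).
  doubled (with −9 where >9): 0 2 2 1 9 4 2 5 → sum 25
  kept as-is: 8 0 6 5 6 7 0 → sum 32
Total = 25 + 32 = 57.
Check digit = (10 − (57 mod 10)) mod 10 = 3.

3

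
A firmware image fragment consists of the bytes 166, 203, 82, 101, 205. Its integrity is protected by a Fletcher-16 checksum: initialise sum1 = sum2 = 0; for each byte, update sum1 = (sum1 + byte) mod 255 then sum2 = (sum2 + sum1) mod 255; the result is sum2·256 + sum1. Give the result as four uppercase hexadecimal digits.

Running sums (mod 255):
  after byte 0 (166): sum1=166, sum2=166
  after byte 1 (203): sum1=114, sum2=25
  after byte 2 (82): sum1=196, sum2=221
  after byte 3 (101): sum1=42, sum2=8
  after byte 4 (205): sum1=247, sum2=0
Checksum = sum2·256 + sum1 = 0·256 + 247 = 247 = 0x00F7.

00F7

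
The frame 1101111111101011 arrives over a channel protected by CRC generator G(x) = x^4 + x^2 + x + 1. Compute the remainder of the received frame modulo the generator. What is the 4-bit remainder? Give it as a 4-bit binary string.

Modulo-2 division of 1101111111101011 by 10111:
  pos 0: 11011 XOR 10111 = 01100
  pos 1: 11001 XOR 10111 = 01110
  pos 2: 11101 XOR 10111 = 01010
  pos 3: 10101 XOR 10111 = 00010
  pos 6: 10111 XOR 10111 = 00000
Remainder = 1011 (nonzero — an error is detected).

1011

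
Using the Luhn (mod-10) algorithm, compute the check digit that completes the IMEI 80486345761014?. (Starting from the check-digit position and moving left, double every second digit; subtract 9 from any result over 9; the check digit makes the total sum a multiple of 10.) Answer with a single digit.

4

Partial digits right→left: 4 1 0 1 6 7 5 4 3 6 8 4 0 8
Double every second digit counting from the check-digit position (so the 1st, 3rd, 5th, ... of the partial from the right).
  doubled (with −9 where >9): 8 0 3 1 6 7 0 → sum 25
  kept as-is: 1 1 7 4 6 4 8 → sum 31
Total = 25 + 31 = 56.
Check digit = (10 − (56 mod 10)) mod 10 = 4.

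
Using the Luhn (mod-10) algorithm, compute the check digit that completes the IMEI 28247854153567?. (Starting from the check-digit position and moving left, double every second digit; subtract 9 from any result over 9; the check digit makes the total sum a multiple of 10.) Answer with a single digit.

Partial digits right→left: 7 6 5 3 5 1 4 5 8 7 4 2 8 2
Double every second digit counting from the check-digit position (so the 1st, 3rd, 5th, ... of the partial from the right).
  doubled (with −9 where >9): 5 1 1 8 7 8 7 → sum 37
  kept as-is: 6 3 1 5 7 2 2 → sum 26
Total = 37 + 26 = 63.
Check digit = (10 − (63 mod 10)) mod 10 = 7.

7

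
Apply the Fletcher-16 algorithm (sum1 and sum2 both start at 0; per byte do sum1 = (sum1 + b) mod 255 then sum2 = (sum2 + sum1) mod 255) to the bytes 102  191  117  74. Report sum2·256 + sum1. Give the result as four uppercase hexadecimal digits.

0EE5

Running sums (mod 255):
  after byte 0 (102): sum1=102, sum2=102
  after byte 1 (191): sum1=38, sum2=140
  after byte 2 (117): sum1=155, sum2=40
  after byte 3 (74): sum1=229, sum2=14
Checksum = sum2·256 + sum1 = 14·256 + 229 = 3813 = 0x0EE5.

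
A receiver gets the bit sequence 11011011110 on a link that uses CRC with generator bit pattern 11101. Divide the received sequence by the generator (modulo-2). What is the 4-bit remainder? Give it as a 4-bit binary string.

Modulo-2 division of 11011011110 by 11101:
  pos 0: 11011 XOR 11101 = 00110
  pos 2: 11001 XOR 11101 = 00100
  pos 4: 10011 XOR 11101 = 01110
  pos 5: 11101 XOR 11101 = 00000
Remainder = 0000 (zero — the frame passes the CRC check).

0000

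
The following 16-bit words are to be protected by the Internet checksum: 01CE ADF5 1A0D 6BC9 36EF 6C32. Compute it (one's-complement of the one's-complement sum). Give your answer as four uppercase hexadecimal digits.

2744

One's-complement addition (fold any carry out of bit 15 back into bit 0):
  0x01CE + 0xADF5 = 0x0AFC3
  0xAFC3 + 0x1A0D = 0x0C9D0
  0xC9D0 + 0x6BC9 = 0x13599 → wrap carry → 0x359A
  0x359A + 0x36EF = 0x06C89
  0x6C89 + 0x6C32 = 0x0D8BB
One's-complement sum = 0xD8BB.
Checksum = ~0xD8BB & 0xFFFF = 0x2744.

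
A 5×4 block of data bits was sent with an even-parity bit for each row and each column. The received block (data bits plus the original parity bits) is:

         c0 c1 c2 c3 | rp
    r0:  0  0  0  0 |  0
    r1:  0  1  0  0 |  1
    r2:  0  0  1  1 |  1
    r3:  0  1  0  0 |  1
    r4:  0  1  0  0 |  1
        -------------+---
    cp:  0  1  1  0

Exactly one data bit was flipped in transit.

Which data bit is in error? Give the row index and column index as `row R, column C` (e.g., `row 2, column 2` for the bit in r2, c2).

Recompute each row's even parity and compare to rp:
  r0: data parity 0, sent rp 0 → ok
  r1: data parity 1, sent rp 1 → ok
  r2: data parity 0, sent rp 1 → mismatch
  r3: data parity 1, sent rp 1 → ok
  r4: data parity 1, sent rp 1 → ok
Recompute each column's even parity and compare to cp:
  c0: data parity 0, sent cp 0 → ok
  c1: data parity 1, sent cp 1 → ok
  c2: data parity 1, sent cp 1 → ok
  c3: data parity 1, sent cp 0 → mismatch
Exactly one row (r2) and one column (c3) fail → the flipped bit is at their intersection.

row 2, column 3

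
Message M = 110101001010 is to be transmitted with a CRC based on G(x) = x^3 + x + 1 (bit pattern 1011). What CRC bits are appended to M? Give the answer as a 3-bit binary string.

Append 3 zeros: 110101001010000. Divide by 1011 (XOR where the leading bit is 1):
  pos 0: 1101 XOR 1011 = 0110
  pos 1: 1100 XOR 1011 = 0111
  pos 2: 1111 XOR 1011 = 0100
  pos 3: 1000 XOR 1011 = 0011
  pos 5: 1101 XOR 1011 = 0110
  pos 6: 1100 XOR 1011 = 0111
  pos 7: 1111 XOR 1011 = 0100
  pos 8: 1000 XOR 1011 = 0011
  pos 10: 1100 XOR 1011 = 0111
  pos 11: 1110 XOR 1011 = 0101
Remainder (last 3 bits) = 101. This is the CRC / FCS.

101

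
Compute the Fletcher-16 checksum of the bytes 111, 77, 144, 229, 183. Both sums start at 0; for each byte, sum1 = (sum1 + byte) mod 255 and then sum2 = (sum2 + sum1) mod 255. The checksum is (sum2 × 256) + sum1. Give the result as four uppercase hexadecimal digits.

97EA

Running sums (mod 255):
  after byte 0 (111): sum1=111, sum2=111
  after byte 1 (77): sum1=188, sum2=44
  after byte 2 (144): sum1=77, sum2=121
  after byte 3 (229): sum1=51, sum2=172
  after byte 4 (183): sum1=234, sum2=151
Checksum = sum2·256 + sum1 = 151·256 + 234 = 38890 = 0x97EA.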